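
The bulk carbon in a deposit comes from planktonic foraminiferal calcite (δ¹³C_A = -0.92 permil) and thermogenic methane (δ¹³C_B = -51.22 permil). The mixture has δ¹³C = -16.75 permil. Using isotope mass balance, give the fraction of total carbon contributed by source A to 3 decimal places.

δ_mix = f_A·δ_A + (1 − f_A)·δ_B  ⇒  f_A = (δ_mix − δ_B)/(δ_A − δ_B)
f_A = (-16.75 − (-51.22)) / (-0.92 − (-51.22))
f_A = 34.47 / 50.30 = 0.6853

0.685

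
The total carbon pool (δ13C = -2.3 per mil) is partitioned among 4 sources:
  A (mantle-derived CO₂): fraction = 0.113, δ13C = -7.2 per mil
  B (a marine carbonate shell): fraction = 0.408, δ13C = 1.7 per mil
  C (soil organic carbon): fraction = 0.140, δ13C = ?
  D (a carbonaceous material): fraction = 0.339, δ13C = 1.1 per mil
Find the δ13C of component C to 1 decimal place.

-18.2 per mil

Isotope mass balance: δ_bulk = Σ fᵢ·δᵢ.
-2.3 = 0.113×(-7.2) + 0.408×(1.7) + 0.140×δ_C + 0.339×(1.1)
0.140·δ_C = -2.3 − (0.253) = -2.553
δ_C = -2.553 / 0.140 = -18.23 per mil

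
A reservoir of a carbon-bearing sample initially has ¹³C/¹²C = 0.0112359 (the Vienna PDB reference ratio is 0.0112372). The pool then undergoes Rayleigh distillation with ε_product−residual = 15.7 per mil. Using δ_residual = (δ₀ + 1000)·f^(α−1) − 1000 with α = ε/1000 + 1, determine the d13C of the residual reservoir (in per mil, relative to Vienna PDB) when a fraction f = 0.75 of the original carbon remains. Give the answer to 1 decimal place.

-4.6 per mil

δ₀ = (0.0112359/0.0112372 − 1)×1000 = (0.999884 − 1)×1000 = -0.116 per mil
α − 1 = ε/1000 = 0.0157
f^(α−1) = 0.75^(0.0157) = 0.995494
δ_res = (-0.116 + 1000) × 0.995494 − 1000 = 995.378 − 1000 = -4.62 per mil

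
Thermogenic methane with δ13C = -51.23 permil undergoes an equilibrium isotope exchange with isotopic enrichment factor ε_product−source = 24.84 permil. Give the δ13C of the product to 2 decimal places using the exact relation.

-27.66 permil

Exactly, δ_product = (δ_source + 1000)·(ε/1000 + 1) − 1000.
δ_product = (-51.23 + 1000) × (24.84/1000 + 1) − 1000
δ_product = -27.663 permil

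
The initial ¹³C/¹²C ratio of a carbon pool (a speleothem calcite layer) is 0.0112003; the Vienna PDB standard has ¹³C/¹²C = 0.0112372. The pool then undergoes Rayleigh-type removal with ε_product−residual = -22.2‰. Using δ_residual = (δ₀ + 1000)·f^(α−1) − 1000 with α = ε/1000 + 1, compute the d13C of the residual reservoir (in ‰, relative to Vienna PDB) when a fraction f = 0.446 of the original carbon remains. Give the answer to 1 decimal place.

δ₀ = (0.0112003/0.0112372 − 1)×1000 = (0.996716 − 1)×1000 = -3.284‰
α − 1 = ε/1000 = -0.0222
f^(α−1) = 0.446^(-0.0222) = 1.018087
δ_res = (-3.284 + 1000) × 1.018087 − 1000 = 1014.744 − 1000 = 14.74‰

14.7‰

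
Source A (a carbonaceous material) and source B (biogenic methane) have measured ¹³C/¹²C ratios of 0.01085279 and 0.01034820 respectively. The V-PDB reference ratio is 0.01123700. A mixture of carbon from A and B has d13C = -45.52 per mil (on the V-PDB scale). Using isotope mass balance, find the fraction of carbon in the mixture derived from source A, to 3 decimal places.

0.748

δ_A = (0.01085279/0.01123700 − 1)×1000 = (0.965808 − 1)×1000 = -34.192 per mil
δ_B = (0.01034820/0.01123700 − 1)×1000 = (0.920904 − 1)×1000 = -79.096 per mil
f_A = (δ_mix − δ_B)/(δ_A − δ_B) = (-45.52 − (-79.096))/(-34.192 − (-79.096))
f_A = 33.576 / 44.904 = 0.7477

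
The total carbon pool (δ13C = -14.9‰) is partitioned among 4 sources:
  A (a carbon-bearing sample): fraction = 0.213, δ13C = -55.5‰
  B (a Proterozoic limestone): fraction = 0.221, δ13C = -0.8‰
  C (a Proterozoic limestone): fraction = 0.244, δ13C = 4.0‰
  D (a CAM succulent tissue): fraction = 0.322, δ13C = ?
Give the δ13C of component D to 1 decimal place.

Isotope mass balance: δ_bulk = Σ fᵢ·δᵢ.
-14.9 = 0.213×(-55.5) + 0.221×(-0.8) + 0.244×(4.0) + 0.322×δ_D
0.322·δ_D = -14.9 − (-11.022) = -3.878
δ_D = -3.878 / 0.322 = -12.04‰

-12.0‰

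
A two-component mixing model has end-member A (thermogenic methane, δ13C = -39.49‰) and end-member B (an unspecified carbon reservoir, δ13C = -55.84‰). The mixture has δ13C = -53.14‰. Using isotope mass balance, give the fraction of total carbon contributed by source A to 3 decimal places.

δ_mix = f_A·δ_A + (1 − f_A)·δ_B  ⇒  f_A = (δ_mix − δ_B)/(δ_A − δ_B)
f_A = (-53.14 − (-55.84)) / (-39.49 − (-55.84))
f_A = 2.70 / 16.35 = 0.1651

0.165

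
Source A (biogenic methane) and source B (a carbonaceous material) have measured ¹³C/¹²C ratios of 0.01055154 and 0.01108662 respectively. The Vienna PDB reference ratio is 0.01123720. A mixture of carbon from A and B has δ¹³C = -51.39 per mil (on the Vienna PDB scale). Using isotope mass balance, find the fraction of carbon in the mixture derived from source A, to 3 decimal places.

0.798

δ_A = (0.01055154/0.01123720 − 1)×1000 = (0.938983 − 1)×1000 = -61.017 per mil
δ_B = (0.01108662/0.01123720 − 1)×1000 = (0.986600 − 1)×1000 = -13.400 per mil
f_A = (δ_mix − δ_B)/(δ_A − δ_B) = (-51.39 − (-13.400))/(-61.017 − (-13.400))
f_A = -37.990 / -47.617 = 0.7978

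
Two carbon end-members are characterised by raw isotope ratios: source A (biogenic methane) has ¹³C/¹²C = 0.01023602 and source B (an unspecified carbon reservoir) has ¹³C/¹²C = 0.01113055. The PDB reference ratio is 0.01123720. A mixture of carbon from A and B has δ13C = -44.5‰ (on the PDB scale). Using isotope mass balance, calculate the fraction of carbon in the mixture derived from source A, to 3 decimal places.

δ_A = (0.01023602/0.01123720 − 1)×1000 = (0.910905 − 1)×1000 = -89.095‰
δ_B = (0.01113055/0.01123720 − 1)×1000 = (0.990509 − 1)×1000 = -9.491‰
f_A = (δ_mix − δ_B)/(δ_A − δ_B) = (-44.5 − (-9.491))/(-89.095 − (-9.491))
f_A = -35.009 / -79.604 = 0.4398

0.440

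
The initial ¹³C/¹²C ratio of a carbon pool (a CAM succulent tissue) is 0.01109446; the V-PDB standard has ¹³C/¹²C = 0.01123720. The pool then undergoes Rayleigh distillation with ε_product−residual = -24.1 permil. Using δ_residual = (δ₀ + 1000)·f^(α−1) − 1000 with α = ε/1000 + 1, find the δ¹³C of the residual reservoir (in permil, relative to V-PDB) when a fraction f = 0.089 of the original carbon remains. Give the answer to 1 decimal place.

δ₀ = (0.01109446/0.01123720 − 1)×1000 = (0.987298 − 1)×1000 = -12.702 permil
α − 1 = ε/1000 = -0.0241
f^(α−1) = 0.089^(-0.0241) = 1.060034
δ_res = (-12.702 + 1000) × 1.060034 − 1000 = 1046.569 − 1000 = 46.57 permil

46.6 permil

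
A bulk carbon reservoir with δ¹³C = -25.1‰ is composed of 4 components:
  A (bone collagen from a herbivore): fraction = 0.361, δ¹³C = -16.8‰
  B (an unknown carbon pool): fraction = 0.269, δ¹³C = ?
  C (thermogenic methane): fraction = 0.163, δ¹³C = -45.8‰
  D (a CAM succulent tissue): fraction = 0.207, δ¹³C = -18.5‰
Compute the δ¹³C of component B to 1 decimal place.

Isotope mass balance: δ_bulk = Σ fᵢ·δᵢ.
-25.1 = 0.361×(-16.8) + 0.269×δ_B + 0.163×(-45.8) + 0.207×(-18.5)
0.269·δ_B = -25.1 − (-17.360) = -7.740
δ_B = -7.740 / 0.269 = -28.77‰

-28.8‰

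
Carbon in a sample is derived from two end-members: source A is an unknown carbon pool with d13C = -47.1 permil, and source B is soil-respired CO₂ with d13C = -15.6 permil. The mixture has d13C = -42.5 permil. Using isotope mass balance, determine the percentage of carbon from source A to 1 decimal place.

85.4%

δ_mix = f_A·δ_A + (1 − f_A)·δ_B  ⇒  f_A = (δ_mix − δ_B)/(δ_A − δ_B)
f_A = (-42.5 − (-15.6)) / (-47.1 − (-15.6))
f_A = -26.9 / -31.5 = 0.8540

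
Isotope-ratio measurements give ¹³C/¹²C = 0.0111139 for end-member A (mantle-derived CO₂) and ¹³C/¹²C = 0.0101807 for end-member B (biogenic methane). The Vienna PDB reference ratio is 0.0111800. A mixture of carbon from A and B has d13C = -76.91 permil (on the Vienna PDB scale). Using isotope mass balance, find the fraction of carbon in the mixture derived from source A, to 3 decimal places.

δ_A = (0.0111139/0.0111800 − 1)×1000 = (0.994088 − 1)×1000 = -5.912 permil
δ_B = (0.0101807/0.0111800 − 1)×1000 = (0.910617 − 1)×1000 = -89.383 permil
f_A = (δ_mix − δ_B)/(δ_A − δ_B) = (-76.91 − (-89.383))/(-5.912 − (-89.383))
f_A = 12.473 / 83.470 = 0.1494

0.149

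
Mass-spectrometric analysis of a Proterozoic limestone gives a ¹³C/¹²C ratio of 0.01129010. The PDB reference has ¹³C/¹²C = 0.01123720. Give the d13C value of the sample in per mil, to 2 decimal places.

4.71 per mil

d13C = (R_sample / R_standard − 1) × 1000
R_sample / R_standard = 0.01129010 / 0.01123720 = 1.004708
d13C = (1.004708 − 1) × 1000 = 4.708 per mil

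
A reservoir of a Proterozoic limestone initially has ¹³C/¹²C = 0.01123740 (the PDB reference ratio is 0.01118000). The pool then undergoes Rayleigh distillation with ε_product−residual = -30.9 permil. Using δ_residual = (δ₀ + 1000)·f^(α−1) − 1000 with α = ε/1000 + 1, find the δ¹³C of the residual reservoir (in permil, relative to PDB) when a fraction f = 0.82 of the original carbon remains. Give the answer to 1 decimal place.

11.3 permil

δ₀ = (0.01123740/0.01118000 − 1)×1000 = (1.005134 − 1)×1000 = 5.134 permil
α − 1 = ε/1000 = -0.0309
f^(α−1) = 0.82^(-0.0309) = 1.006151
δ_res = (5.134 + 1000) × 1.006151 − 1000 = 1011.317 − 1000 = 11.32 permil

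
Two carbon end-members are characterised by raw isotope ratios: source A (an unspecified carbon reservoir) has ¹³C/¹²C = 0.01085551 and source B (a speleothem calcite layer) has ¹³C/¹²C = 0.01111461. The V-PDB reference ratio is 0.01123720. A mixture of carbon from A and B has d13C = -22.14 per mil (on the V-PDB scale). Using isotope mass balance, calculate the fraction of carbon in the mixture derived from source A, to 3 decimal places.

δ_A = (0.01085551/0.01123720 − 1)×1000 = (0.966033 − 1)×1000 = -33.967 per mil
δ_B = (0.01111461/0.01123720 − 1)×1000 = (0.989091 − 1)×1000 = -10.909 per mil
f_A = (δ_mix − δ_B)/(δ_A − δ_B) = (-22.14 − (-10.909))/(-33.967 − (-10.909))
f_A = -11.231 / -23.057 = 0.4871

0.487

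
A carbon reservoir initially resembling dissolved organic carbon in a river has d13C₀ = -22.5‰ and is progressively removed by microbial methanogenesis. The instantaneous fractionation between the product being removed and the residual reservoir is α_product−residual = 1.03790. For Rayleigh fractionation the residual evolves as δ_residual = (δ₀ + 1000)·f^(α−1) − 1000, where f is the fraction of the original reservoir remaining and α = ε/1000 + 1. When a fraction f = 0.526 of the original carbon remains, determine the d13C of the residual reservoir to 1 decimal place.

Rayleigh residual: δ_res = (δ₀ + 1000)·f^(α−1) − 1000
α − 1 = 0.03790
f^(α−1) = 0.526^(0.03790) = 0.975945
δ_res = (-22.5 + 1000) × 0.975945 − 1000 = 953.986 − 1000 = -46.01‰

-46.0‰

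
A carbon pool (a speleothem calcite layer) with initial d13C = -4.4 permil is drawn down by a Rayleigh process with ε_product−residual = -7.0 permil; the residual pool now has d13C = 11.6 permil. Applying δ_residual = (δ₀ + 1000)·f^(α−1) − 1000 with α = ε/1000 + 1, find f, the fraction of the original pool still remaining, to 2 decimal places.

0.10

α − 1 = ε/1000 = -0.0070
(δ_res + 1000)/(δ₀ + 1000) = (11.6 + 1000)/(-4.4 + 1000) = 1011.6/995.6 = 1.016071
f = 1.016071^(1/-0.0070) = exp(ln(1.016071)/-0.0070) = exp(0.01594/-0.0070)
f = exp(-2.2776) = 0.1025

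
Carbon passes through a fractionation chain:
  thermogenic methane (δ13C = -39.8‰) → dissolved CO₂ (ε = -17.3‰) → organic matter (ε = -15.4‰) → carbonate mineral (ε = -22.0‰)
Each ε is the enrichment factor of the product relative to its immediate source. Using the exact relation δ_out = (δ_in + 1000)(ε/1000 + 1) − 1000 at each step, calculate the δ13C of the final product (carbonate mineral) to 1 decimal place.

-91.4‰

step 1: δ = (-39.80 + 1000)·(-17.3/1000 + 1) − 1000 = -56.41‰
step 2: δ = (-56.41 + 1000)·(-15.4/1000 + 1) − 1000 = -70.94‰
step 3: δ = (-70.94 + 1000)·(-22.0/1000 + 1) − 1000 = -91.38‰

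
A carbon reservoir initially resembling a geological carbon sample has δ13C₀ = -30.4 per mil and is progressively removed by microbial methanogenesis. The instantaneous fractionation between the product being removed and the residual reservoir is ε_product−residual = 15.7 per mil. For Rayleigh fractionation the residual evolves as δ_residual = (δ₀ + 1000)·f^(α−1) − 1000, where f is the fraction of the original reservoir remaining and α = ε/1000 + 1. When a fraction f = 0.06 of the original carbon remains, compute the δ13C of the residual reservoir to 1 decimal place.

Rayleigh residual: δ_res = (δ₀ + 1000)·f^(α−1) − 1000
α = ε/1000 + 1 = 1.01570, so α − 1 = 0.01570
f^(α−1) = 0.06^(0.01570) = 0.956791
δ_res = (-30.4 + 1000) × 0.956791 − 1000 = 927.704 − 1000 = -72.30 per mil

-72.3 per mil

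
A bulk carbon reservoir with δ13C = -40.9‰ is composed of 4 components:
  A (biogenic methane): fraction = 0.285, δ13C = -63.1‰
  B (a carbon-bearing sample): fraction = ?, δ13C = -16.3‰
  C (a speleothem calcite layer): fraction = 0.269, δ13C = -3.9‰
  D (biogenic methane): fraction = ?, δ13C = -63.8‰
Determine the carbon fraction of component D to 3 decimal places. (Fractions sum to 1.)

0.307

Let f_D and f_B be the unknown fractions; fractions sum to 1 so f_D + f_B = 0.446.
Mass balance: Σ fᵢ·δᵢ = δ_bulk ⇒ f_D·(-63.8) + f_B·(-16.3) = -40.9 − (-19.033) = -21.867
Substitute f_B = 0.446 − f_D:
f_D·(-63.8 − -16.3) = -21.867 − 0.446×(-16.3) = -14.598
f_D = -14.598 / -47.5 = 0.3073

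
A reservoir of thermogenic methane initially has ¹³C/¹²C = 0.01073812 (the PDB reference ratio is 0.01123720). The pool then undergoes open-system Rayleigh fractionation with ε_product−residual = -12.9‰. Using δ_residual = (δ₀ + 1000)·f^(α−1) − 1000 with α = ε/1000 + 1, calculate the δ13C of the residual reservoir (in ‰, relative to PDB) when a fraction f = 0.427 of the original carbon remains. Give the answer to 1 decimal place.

-33.9‰

δ₀ = (0.01073812/0.01123720 − 1)×1000 = (0.955587 − 1)×1000 = -44.413‰
α − 1 = ε/1000 = -0.0129
f^(α−1) = 0.427^(-0.0129) = 1.011038
δ_res = (-44.413 + 1000) × 1.011038 − 1000 = 966.135 − 1000 = -33.87‰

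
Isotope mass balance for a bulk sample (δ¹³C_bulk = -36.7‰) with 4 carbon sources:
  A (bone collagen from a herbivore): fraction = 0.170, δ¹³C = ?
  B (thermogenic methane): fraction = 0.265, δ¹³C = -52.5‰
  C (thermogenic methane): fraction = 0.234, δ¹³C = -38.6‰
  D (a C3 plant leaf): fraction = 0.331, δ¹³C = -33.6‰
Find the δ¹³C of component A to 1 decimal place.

-15.5‰

Isotope mass balance: δ_bulk = Σ fᵢ·δᵢ.
-36.7 = 0.170×δ_A + 0.265×(-52.5) + 0.234×(-38.6) + 0.331×(-33.6)
0.170·δ_A = -36.7 − (-34.067) = -2.633
δ_A = -2.633 / 0.170 = -15.49‰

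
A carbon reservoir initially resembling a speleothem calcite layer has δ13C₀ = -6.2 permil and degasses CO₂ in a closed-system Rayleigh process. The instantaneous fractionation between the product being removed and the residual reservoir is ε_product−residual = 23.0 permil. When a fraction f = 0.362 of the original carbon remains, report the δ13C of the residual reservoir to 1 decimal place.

-29.2 permil

Rayleigh residual: δ_res = (δ₀ + 1000)·f^(α−1) − 1000
α = ε/1000 + 1 = 1.02300, so α − 1 = 0.02300
f^(α−1) = 0.362^(0.02300) = 0.976900
δ_res = (-6.2 + 1000) × 0.976900 − 1000 = 970.844 − 1000 = -29.16 permil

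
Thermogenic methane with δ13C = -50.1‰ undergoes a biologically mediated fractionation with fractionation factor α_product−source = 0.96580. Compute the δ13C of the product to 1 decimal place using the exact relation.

δ_product = (δ_source + 1000)·α − 1000
δ_product = (-50.1 + 1000) × 0.96580 − 1000
δ_product = 917.413 − 1000 = -82.59‰

-82.6‰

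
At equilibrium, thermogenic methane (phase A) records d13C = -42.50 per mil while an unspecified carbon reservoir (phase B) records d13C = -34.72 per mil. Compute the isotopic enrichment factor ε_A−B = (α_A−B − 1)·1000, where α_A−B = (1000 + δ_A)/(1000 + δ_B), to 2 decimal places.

-8.06 per mil

α_A−B = (1000 + -42.50) / (1000 + -34.72) = 957.50 / 965.28 = 0.991940
ε_A−B = (0.991940 − 1) × 1000 = -8.060 per mil
(The approximation ε ≈ δ_A − δ_B would give -7.78 per mil.)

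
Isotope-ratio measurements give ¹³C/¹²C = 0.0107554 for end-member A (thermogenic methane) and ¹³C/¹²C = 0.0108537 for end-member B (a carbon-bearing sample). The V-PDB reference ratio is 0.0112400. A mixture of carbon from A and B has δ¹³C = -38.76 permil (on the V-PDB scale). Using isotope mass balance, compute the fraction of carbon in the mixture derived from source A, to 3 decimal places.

δ_A = (0.0107554/0.0112400 − 1)×1000 = (0.956886 − 1)×1000 = -43.114 permil
δ_B = (0.0108537/0.0112400 − 1)×1000 = (0.965632 − 1)×1000 = -34.368 permil
f_A = (δ_mix − δ_B)/(δ_A − δ_B) = (-38.76 − (-34.368))/(-43.114 − (-34.368))
f_A = -4.392 / -8.746 = 0.5022

0.502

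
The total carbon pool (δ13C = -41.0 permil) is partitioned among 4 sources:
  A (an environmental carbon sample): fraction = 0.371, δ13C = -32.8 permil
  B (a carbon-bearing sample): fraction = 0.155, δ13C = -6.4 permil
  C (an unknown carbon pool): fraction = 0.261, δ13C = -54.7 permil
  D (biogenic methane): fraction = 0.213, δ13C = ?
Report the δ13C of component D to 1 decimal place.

Isotope mass balance: δ_bulk = Σ fᵢ·δᵢ.
-41.0 = 0.371×(-32.8) + 0.155×(-6.4) + 0.261×(-54.7) + 0.213×δ_D
0.213·δ_D = -41.0 − (-27.438) = -13.562
δ_D = -13.562 / 0.213 = -63.67 permil

-63.7 permil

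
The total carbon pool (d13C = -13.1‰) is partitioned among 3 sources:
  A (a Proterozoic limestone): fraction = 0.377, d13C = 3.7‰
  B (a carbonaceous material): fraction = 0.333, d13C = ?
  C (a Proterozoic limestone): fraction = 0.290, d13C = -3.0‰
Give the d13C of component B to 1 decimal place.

Isotope mass balance: δ_bulk = Σ fᵢ·δᵢ.
-13.1 = 0.377×(3.7) + 0.333×δ_B + 0.290×(-3.0)
0.333·δ_B = -13.1 − (0.525) = -13.625
δ_B = -13.625 / 0.333 = -40.92‰

-40.9‰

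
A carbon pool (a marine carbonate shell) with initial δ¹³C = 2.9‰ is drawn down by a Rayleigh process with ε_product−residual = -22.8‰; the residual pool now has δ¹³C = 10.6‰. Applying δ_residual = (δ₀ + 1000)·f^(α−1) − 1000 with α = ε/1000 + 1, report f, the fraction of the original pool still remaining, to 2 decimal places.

0.72

α − 1 = ε/1000 = -0.0228
(δ_res + 1000)/(δ₀ + 1000) = (10.6 + 1000)/(2.9 + 1000) = 1010.6/1002.9 = 1.007678
f = 1.007678^(1/-0.0228) = exp(ln(1.007678)/-0.0228) = exp(0.00765/-0.0228)
f = exp(-0.3355) = 0.7150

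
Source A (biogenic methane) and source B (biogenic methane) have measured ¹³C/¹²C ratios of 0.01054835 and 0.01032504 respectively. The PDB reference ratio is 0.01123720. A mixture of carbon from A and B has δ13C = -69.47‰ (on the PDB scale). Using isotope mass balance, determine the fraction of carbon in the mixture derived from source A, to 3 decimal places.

δ_A = (0.01054835/0.01123720 − 1)×1000 = (0.938699 − 1)×1000 = -61.301‰
δ_B = (0.01032504/0.01123720 − 1)×1000 = (0.918827 − 1)×1000 = -81.173‰
f_A = (δ_mix − δ_B)/(δ_A − δ_B) = (-69.47 − (-81.173))/(-61.301 − (-81.173))
f_A = 11.703 / 19.872 = 0.5889

0.589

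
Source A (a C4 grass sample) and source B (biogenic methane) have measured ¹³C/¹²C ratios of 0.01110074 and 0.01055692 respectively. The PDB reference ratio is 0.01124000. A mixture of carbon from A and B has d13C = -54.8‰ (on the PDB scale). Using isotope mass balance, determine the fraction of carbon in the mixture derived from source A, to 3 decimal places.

δ_A = (0.01110074/0.01124000 − 1)×1000 = (0.987610 − 1)×1000 = -12.390‰
δ_B = (0.01055692/0.01124000 − 1)×1000 = (0.939228 − 1)×1000 = -60.772‰
f_A = (δ_mix − δ_B)/(δ_A − δ_B) = (-54.8 − (-60.772))/(-12.390 − (-60.772))
f_A = 5.972 / 48.383 = 0.1234

0.123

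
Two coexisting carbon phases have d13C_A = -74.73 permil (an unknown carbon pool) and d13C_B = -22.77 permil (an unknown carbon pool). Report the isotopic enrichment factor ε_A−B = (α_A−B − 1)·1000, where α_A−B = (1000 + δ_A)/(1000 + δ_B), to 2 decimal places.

α_A−B = (1000 + -74.73) / (1000 + -22.77) = 925.27 / 977.23 = 0.946829
ε_A−B = (0.946829 − 1) × 1000 = -53.171 permil
(The approximation ε ≈ δ_A − δ_B would give -51.96 permil.)

-53.17 permil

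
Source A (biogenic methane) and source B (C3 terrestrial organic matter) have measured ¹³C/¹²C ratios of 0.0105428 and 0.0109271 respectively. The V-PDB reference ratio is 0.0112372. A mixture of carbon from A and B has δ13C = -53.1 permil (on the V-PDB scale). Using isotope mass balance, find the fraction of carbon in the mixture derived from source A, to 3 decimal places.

δ_A = (0.0105428/0.0112372 − 1)×1000 = (0.938205 − 1)×1000 = -61.795 permil
δ_B = (0.0109271/0.0112372 − 1)×1000 = (0.972404 − 1)×1000 = -27.596 permil
f_A = (δ_mix − δ_B)/(δ_A − δ_B) = (-53.1 − (-27.596))/(-61.795 − (-27.596))
f_A = -25.504 / -34.199 = 0.7458

0.746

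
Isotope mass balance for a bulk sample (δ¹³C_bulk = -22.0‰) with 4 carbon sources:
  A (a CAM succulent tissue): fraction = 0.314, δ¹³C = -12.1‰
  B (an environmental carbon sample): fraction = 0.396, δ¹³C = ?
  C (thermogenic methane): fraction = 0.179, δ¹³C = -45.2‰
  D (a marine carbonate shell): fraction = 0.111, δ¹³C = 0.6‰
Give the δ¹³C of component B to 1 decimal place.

-25.7‰

Isotope mass balance: δ_bulk = Σ fᵢ·δᵢ.
-22.0 = 0.314×(-12.1) + 0.396×δ_B + 0.179×(-45.2) + 0.111×(0.6)
0.396·δ_B = -22.0 − (-11.824) = -10.176
δ_B = -10.176 / 0.396 = -25.70‰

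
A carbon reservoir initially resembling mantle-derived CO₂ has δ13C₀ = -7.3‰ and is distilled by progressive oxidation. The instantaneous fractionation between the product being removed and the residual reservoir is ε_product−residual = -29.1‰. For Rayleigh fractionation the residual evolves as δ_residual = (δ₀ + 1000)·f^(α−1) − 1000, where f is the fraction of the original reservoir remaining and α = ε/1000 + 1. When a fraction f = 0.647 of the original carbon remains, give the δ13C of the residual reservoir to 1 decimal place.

5.4‰

Rayleigh residual: δ_res = (δ₀ + 1000)·f^(α−1) − 1000
α = ε/1000 + 1 = 0.97090, so α − 1 = -0.02910
f^(α−1) = 0.647^(-0.02910) = 1.012751
δ_res = (-7.3 + 1000) × 1.012751 − 1000 = 1005.358 − 1000 = 5.36‰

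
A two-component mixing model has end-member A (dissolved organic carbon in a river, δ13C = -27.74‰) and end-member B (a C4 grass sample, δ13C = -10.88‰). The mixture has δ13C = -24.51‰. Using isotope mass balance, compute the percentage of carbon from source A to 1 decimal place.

δ_mix = f_A·δ_A + (1 − f_A)·δ_B  ⇒  f_A = (δ_mix − δ_B)/(δ_A − δ_B)
f_A = (-24.51 − (-10.88)) / (-27.74 − (-10.88))
f_A = -13.63 / -16.86 = 0.8084

80.8%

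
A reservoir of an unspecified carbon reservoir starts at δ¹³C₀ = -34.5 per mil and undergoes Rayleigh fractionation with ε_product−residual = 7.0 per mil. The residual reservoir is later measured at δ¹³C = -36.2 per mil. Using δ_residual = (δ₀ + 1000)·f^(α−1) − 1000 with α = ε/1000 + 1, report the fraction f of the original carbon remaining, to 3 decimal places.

α − 1 = ε/1000 = 0.0070
(δ_res + 1000)/(δ₀ + 1000) = (-36.2 + 1000)/(-34.5 + 1000) = 963.8/965.5 = 0.998239
f = 0.998239^(1/0.0070) = exp(ln(0.998239)/0.0070) = exp(-0.00176/0.0070)
f = exp(-0.2518) = 0.7774

0.777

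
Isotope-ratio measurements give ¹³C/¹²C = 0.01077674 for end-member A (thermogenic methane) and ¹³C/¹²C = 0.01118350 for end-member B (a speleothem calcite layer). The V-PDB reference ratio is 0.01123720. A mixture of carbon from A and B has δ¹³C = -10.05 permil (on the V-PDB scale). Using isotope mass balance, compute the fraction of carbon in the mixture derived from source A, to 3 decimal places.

δ_A = (0.01077674/0.01123720 − 1)×1000 = (0.959024 − 1)×1000 = -40.976 permil
δ_B = (0.01118350/0.01123720 − 1)×1000 = (0.995221 − 1)×1000 = -4.779 permil
f_A = (δ_mix − δ_B)/(δ_A − δ_B) = (-10.05 − (-4.779))/(-40.976 − (-4.779))
f_A = -5.271 / -36.198 = 0.1456

0.146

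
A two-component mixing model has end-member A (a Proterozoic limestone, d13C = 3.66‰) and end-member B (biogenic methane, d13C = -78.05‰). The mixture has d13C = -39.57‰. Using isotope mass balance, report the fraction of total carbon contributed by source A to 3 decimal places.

δ_mix = f_A·δ_A + (1 − f_A)·δ_B  ⇒  f_A = (δ_mix − δ_B)/(δ_A − δ_B)
f_A = (-39.57 − (-78.05)) / (3.66 − (-78.05))
f_A = 38.48 / 81.71 = 0.4709

0.471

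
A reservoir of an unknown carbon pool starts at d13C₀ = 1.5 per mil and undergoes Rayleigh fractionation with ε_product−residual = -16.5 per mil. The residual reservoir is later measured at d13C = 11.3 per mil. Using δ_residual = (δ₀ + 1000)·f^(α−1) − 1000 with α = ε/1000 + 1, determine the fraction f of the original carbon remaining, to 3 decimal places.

α − 1 = ε/1000 = -0.0165
(δ_res + 1000)/(δ₀ + 1000) = (11.3 + 1000)/(1.5 + 1000) = 1011.3/1001.5 = 1.009785
f = 1.009785^(1/-0.0165) = exp(ln(1.009785)/-0.0165) = exp(0.00974/-0.0165)
f = exp(-0.5902) = 0.5542

0.554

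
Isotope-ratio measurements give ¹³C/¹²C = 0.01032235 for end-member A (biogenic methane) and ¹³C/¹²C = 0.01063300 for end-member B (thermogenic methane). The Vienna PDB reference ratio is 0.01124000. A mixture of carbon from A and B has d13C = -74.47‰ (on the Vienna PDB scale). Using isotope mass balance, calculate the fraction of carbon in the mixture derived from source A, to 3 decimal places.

δ_A = (0.01032235/0.01124000 − 1)×1000 = (0.918359 − 1)×1000 = -81.641‰
δ_B = (0.01063300/0.01124000 − 1)×1000 = (0.945996 − 1)×1000 = -54.004‰
f_A = (δ_mix − δ_B)/(δ_A − δ_B) = (-74.47 − (-54.004))/(-81.641 − (-54.004))
f_A = -20.466 / -27.638 = 0.7405

0.741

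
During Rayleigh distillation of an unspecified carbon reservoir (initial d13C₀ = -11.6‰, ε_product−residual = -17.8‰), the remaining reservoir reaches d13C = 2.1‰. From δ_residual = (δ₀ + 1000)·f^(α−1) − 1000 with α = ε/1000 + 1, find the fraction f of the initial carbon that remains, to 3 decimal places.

α − 1 = ε/1000 = -0.0178
(δ_res + 1000)/(δ₀ + 1000) = (2.1 + 1000)/(-11.6 + 1000) = 1002.1/988.4 = 1.013861
f = 1.013861^(1/-0.0178) = exp(ln(1.013861)/-0.0178) = exp(0.01377/-0.0178)
f = exp(-0.7733) = 0.4615

0.461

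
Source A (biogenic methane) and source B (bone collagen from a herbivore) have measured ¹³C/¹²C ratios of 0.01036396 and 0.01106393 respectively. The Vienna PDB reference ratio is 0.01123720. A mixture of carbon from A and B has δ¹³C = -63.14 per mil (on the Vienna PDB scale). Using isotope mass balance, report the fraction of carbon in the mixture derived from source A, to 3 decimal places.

0.766

δ_A = (0.01036396/0.01123720 − 1)×1000 = (0.922290 − 1)×1000 = -77.710 per mil
δ_B = (0.01106393/0.01123720 − 1)×1000 = (0.984581 − 1)×1000 = -15.419 per mil
f_A = (δ_mix − δ_B)/(δ_A − δ_B) = (-63.14 − (-15.419))/(-77.710 − (-15.419))
f_A = -47.721 / -62.290 = 0.7661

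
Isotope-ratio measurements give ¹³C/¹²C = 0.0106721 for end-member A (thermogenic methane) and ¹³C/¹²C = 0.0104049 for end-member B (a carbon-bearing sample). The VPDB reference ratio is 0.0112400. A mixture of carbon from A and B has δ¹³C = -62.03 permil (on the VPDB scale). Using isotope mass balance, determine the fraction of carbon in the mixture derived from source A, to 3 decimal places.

0.516

δ_A = (0.0106721/0.0112400 − 1)×1000 = (0.949475 − 1)×1000 = -50.525 permil
δ_B = (0.0104049/0.0112400 − 1)×1000 = (0.925703 − 1)×1000 = -74.297 permil
f_A = (δ_mix − δ_B)/(δ_A − δ_B) = (-62.03 − (-74.297))/(-50.525 − (-74.297))
f_A = 12.267 / 23.772 = 0.5160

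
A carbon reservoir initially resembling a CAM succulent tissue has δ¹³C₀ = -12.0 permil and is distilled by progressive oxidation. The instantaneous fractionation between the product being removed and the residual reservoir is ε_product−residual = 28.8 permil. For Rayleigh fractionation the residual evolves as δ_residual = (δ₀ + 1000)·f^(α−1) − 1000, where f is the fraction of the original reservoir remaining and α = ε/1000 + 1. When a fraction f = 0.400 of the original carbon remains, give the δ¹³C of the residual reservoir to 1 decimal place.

Rayleigh residual: δ_res = (δ₀ + 1000)·f^(α−1) − 1000
α = ε/1000 + 1 = 1.02880, so α − 1 = 0.02880
f^(α−1) = 0.400^(0.02880) = 0.973956
δ_res = (-12.0 + 1000) × 0.973956 − 1000 = 962.269 − 1000 = -37.73 permil

-37.7 permil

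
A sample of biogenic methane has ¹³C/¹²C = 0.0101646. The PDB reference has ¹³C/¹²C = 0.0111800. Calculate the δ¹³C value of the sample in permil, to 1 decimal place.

δ¹³C = (R_sample / R_standard − 1) × 1000
R_sample / R_standard = 0.0101646 / 0.0111800 = 0.909177
δ¹³C = (0.909177 − 1) × 1000 = -90.82 permil

-90.8 permil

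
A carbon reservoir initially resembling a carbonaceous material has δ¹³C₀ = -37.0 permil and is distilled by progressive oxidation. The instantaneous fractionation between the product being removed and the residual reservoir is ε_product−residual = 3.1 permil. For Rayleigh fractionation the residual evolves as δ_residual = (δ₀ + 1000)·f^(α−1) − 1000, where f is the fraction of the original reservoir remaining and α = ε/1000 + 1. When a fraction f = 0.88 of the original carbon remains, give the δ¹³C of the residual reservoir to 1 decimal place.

Rayleigh residual: δ_res = (δ₀ + 1000)·f^(α−1) − 1000
α = ε/1000 + 1 = 1.00310, so α − 1 = 0.00310
f^(α−1) = 0.88^(0.00310) = 0.999604
δ_res = (-37.0 + 1000) × 0.999604 − 1000 = 962.618 − 1000 = -37.38 permil

-37.4 permil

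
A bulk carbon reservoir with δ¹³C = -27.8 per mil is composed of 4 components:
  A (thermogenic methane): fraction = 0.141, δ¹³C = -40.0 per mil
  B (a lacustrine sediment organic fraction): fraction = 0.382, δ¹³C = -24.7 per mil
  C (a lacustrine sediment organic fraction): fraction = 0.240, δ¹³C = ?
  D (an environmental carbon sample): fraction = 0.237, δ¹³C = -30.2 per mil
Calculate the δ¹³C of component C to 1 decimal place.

-23.2 per mil

Isotope mass balance: δ_bulk = Σ fᵢ·δᵢ.
-27.8 = 0.141×(-40.0) + 0.382×(-24.7) + 0.240×δ_C + 0.237×(-30.2)
0.240·δ_C = -27.8 − (-22.233) = -5.567
δ_C = -5.567 / 0.240 = -23.20 per mil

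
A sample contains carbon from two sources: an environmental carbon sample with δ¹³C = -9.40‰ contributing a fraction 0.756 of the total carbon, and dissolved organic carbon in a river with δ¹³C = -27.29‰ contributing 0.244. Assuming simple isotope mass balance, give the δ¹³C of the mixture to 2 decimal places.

-13.77‰

δ_mix = f_A·δ_A + f_B·δ_B
δ_mix = 0.756 × (-9.40) + 0.244 × (-27.29)
δ_mix = -7.106 + -6.659 = -13.765‰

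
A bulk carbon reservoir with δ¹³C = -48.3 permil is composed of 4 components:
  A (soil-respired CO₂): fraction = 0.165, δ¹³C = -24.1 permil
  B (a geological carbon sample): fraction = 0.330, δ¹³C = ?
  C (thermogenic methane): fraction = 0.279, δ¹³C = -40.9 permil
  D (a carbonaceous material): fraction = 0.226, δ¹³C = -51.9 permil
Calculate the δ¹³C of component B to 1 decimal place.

Isotope mass balance: δ_bulk = Σ fᵢ·δᵢ.
-48.3 = 0.165×(-24.1) + 0.330×δ_B + 0.279×(-40.9) + 0.226×(-51.9)
0.330·δ_B = -48.3 − (-27.117) = -21.183
δ_B = -21.183 / 0.330 = -64.19 permil

-64.2 permil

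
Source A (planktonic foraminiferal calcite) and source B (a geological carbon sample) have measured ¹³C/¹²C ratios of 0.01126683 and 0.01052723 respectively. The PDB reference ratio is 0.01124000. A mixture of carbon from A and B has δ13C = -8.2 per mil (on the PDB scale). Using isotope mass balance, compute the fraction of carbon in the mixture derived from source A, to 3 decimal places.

δ_A = (0.01126683/0.01124000 − 1)×1000 = (1.002387 − 1)×1000 = 2.387 per mil
δ_B = (0.01052723/0.01124000 − 1)×1000 = (0.936586 − 1)×1000 = -63.414 per mil
f_A = (δ_mix − δ_B)/(δ_A − δ_B) = (-8.2 − (-63.414))/(2.387 − (-63.414))
f_A = 55.214 / 65.801 = 0.8391

0.839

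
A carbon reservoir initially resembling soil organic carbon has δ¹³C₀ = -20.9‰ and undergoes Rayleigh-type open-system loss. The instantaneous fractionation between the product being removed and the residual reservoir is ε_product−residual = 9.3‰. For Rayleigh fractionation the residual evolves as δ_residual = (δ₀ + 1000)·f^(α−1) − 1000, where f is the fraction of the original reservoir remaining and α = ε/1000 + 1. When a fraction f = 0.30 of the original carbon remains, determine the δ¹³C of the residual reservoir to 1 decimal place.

Rayleigh residual: δ_res = (δ₀ + 1000)·f^(α−1) − 1000
α = ε/1000 + 1 = 1.00930, so α − 1 = 0.00930
f^(α−1) = 0.30^(0.00930) = 0.988866
δ_res = (-20.9 + 1000) × 0.988866 − 1000 = 968.198 − 1000 = -31.80‰

-31.8‰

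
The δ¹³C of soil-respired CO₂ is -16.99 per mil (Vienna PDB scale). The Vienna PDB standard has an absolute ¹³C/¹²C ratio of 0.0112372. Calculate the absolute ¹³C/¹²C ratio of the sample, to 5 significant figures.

0.011046

R_sample = R_standard × (δ¹³C/1000 + 1)
R_sample = 0.0112372 × (-16.99/1000 + 1) = 0.0112372 × 0.983010
R_sample = 0.0110463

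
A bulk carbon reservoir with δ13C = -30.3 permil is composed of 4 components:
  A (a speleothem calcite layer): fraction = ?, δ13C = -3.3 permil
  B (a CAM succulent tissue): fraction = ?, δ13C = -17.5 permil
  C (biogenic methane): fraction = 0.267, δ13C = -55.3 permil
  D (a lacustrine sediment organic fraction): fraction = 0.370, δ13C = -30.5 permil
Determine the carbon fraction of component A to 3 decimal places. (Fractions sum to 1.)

0.148

Let f_A and f_B be the unknown fractions; fractions sum to 1 so f_A + f_B = 0.363.
Mass balance: Σ fᵢ·δᵢ = δ_bulk ⇒ f_A·(-3.3) + f_B·(-17.5) = -30.3 − (-26.050) = -4.250
Substitute f_B = 0.363 − f_A:
f_A·(-3.3 − -17.5) = -4.250 − 0.363×(-17.5) = 2.103
f_A = 2.103 / 14.2 = 0.1481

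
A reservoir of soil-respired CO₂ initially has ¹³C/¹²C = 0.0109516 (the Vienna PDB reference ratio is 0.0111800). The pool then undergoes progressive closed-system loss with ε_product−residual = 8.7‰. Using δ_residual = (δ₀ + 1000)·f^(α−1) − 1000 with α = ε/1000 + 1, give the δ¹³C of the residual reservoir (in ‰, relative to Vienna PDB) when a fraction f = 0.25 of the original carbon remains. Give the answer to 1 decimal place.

δ₀ = (0.0109516/0.0111800 − 1)×1000 = (0.979571 − 1)×1000 = -20.429‰
α − 1 = ε/1000 = 0.0087
f^(α−1) = 0.25^(0.0087) = 0.988012
δ_res = (-20.429 + 1000) × 0.988012 − 1000 = 967.827 − 1000 = -32.17‰

-32.2‰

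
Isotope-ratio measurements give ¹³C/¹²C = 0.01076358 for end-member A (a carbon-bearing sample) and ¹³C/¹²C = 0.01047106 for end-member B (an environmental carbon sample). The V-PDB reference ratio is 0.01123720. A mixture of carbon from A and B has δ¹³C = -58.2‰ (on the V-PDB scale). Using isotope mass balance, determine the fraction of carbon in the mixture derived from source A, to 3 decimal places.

0.383

δ_A = (0.01076358/0.01123720 − 1)×1000 = (0.957852 − 1)×1000 = -42.148‰
δ_B = (0.01047106/0.01123720 − 1)×1000 = (0.931821 − 1)×1000 = -68.179‰
f_A = (δ_mix − δ_B)/(δ_A − δ_B) = (-58.2 − (-68.179))/(-42.148 − (-68.179))
f_A = 9.979 / 26.031 = 0.3833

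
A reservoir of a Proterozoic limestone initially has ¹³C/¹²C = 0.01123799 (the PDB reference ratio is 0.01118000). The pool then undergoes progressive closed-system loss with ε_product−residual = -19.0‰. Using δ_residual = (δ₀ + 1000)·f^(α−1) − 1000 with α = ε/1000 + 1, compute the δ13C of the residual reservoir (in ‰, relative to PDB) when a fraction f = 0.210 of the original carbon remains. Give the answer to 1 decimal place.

δ₀ = (0.01123799/0.01118000 − 1)×1000 = (1.005187 − 1)×1000 = 5.187‰
α − 1 = ε/1000 = -0.0190
f^(α−1) = 0.210^(-0.0190) = 1.030096
δ_res = (5.187 + 1000) × 1.030096 − 1000 = 1035.439 − 1000 = 35.44‰

35.4‰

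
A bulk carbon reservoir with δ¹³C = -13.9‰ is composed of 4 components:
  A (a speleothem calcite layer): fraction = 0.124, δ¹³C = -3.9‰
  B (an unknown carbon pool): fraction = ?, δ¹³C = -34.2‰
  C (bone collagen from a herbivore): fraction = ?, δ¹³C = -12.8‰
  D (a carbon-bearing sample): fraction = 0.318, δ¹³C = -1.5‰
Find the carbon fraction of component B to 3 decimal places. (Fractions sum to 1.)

0.271

Let f_B and f_C be the unknown fractions; fractions sum to 1 so f_B + f_C = 0.558.
Mass balance: Σ fᵢ·δᵢ = δ_bulk ⇒ f_B·(-34.2) + f_C·(-12.8) = -13.9 − (-0.961) = -12.939
Substitute f_C = 0.558 − f_B:
f_B·(-34.2 − -12.8) = -12.939 − 0.558×(-12.8) = -5.797
f_B = -5.797 / -21.4 = 0.2709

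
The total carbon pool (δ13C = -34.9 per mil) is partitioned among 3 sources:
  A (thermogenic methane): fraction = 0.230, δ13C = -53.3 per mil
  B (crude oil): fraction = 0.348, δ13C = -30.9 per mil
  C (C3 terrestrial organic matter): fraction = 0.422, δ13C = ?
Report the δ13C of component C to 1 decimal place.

-28.2 per mil

Isotope mass balance: δ_bulk = Σ fᵢ·δᵢ.
-34.9 = 0.230×(-53.3) + 0.348×(-30.9) + 0.422×δ_C
0.422·δ_C = -34.9 − (-23.012) = -11.888
δ_C = -11.888 / 0.422 = -28.17 per mil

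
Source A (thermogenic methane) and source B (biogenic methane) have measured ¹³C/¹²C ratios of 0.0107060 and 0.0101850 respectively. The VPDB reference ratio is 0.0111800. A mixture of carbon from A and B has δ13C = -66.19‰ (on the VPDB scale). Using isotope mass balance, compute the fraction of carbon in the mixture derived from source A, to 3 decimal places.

0.489

δ_A = (0.0107060/0.0111800 − 1)×1000 = (0.957603 − 1)×1000 = -42.397‰
δ_B = (0.0101850/0.0111800 − 1)×1000 = (0.911002 − 1)×1000 = -88.998‰
f_A = (δ_mix − δ_B)/(δ_A − δ_B) = (-66.19 − (-88.998))/(-42.397 − (-88.998))
f_A = 22.808 / 46.601 = 0.4894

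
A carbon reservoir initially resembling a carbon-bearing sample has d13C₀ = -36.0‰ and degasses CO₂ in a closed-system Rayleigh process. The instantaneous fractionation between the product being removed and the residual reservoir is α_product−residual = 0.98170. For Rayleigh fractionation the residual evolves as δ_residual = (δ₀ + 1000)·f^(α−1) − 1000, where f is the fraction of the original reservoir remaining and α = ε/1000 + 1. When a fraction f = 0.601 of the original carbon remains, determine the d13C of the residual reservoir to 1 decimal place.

-27.0‰

Rayleigh residual: δ_res = (δ₀ + 1000)·f^(α−1) − 1000
α − 1 = -0.01830
f^(α−1) = 0.601^(-0.01830) = 1.009361
δ_res = (-36.0 + 1000) × 1.009361 − 1000 = 973.024 − 1000 = -26.98‰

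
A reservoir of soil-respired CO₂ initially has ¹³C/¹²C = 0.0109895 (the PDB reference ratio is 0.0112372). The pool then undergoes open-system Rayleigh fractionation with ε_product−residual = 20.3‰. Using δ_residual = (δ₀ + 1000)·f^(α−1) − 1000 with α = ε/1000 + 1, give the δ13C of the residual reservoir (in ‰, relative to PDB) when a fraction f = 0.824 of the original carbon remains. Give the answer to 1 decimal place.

δ₀ = (0.0109895/0.0112372 − 1)×1000 = (0.977957 − 1)×1000 = -22.043‰
α − 1 = ε/1000 = 0.0203
f^(α−1) = 0.824^(0.0203) = 0.996078
δ_res = (-22.043 + 1000) × 0.996078 − 1000 = 974.122 − 1000 = -25.88‰

-25.9‰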